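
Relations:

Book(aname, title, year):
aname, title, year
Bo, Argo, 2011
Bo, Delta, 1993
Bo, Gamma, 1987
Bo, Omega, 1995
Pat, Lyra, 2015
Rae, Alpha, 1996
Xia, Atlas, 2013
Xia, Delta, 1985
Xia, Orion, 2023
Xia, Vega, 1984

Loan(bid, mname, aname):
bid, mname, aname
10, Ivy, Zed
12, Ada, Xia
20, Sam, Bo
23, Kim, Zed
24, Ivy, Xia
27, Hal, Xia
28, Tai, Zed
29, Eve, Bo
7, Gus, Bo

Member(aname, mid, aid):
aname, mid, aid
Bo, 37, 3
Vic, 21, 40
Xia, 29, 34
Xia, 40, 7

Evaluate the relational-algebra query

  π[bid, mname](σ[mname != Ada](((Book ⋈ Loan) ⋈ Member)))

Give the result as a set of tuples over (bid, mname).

Natural join on aname: {(Bo, Argo, 2011, 20, Sam), (Bo, Argo, 2011, 29, Eve), (Bo, Argo, 2011, 7, Gus), (Bo, Delta, 1993, 20, Sam), (Bo, Delta, 1993, 29, Eve), (Bo, Delta, 1993, 7, Gus), (Bo, Gamma, 1987, 20, Sam), (Bo, Gamma, 1987, 29, Eve), (Bo, Gamma, 1987, 7, Gus), (Bo, Omega, 1995, 20, Sam), (Bo, Omega, 1995, 29, Eve), (Bo, Omega, 1995, 7, Gus), (Xia, Atlas, 2013, 12, Ada), (Xia, Atlas, 2013, 24, Ivy), (Xia, Atlas, 2013, 27, Hal), (Xia, Delta, 1985, 12, Ada), (Xia, Delta, 1985, 24, Ivy), (Xia, Delta, 1985, 27, Hal), (Xia, Orion, 2023, 12, Ada), (Xia, Orion, 2023, 24, Ivy), (Xia, Orion, 2023, 27, Hal), (Xia, Vega, 1984, 12, Ada), (Xia, Vega, 1984, 24, Ivy), (Xia, Vega, 1984, 27, Hal)}
Natural join on aname: {(Bo, Argo, 2011, 20, Sam, 37, 3), (Bo, Argo, 2011, 29, Eve, 37, 3), (Bo, Argo, 2011, 7, Gus, 37, 3), (Bo, Delta, 1993, 20, Sam, 37, 3), (Bo, Delta, 1993, 29, Eve, 37, 3), (Bo, Delta, 1993, 7, Gus, 37, 3), (Bo, Gamma, 1987, 20, Sam, 37, 3), (Bo, Gamma, 1987, 29, Eve, 37, 3), (Bo, Gamma, 1987, 7, Gus, 37, 3), (Bo, Omega, 1995, 20, Sam, 37, 3), (Bo, Omega, 1995, 29, Eve, 37, 3), (Bo, Omega, 1995, 7, Gus, 37, 3), (Xia, Atlas, 2013, 12, Ada, 29, 34), (Xia, Atlas, 2013, 12, Ada, 40, 7), (Xia, Atlas, 2013, 24, Ivy, 29, 34), (Xia, Atlas, 2013, 24, Ivy, 40, 7), (Xia, Atlas, 2013, 27, Hal, 29, 34), (Xia, Atlas, 2013, 27, Hal, 40, 7), (Xia, Delta, 1985, 12, Ada, 29, 34), (Xia, Delta, 1985, 12, Ada, 40, 7), (Xia, Delta, 1985, 24, Ivy, 29, 34), (Xia, Delta, 1985, 24, Ivy, 40, 7), (Xia, Delta, 1985, 27, Hal, 29, 34), (Xia, Delta, 1985, 27, Hal, 40, 7), (Xia, Orion, 2023, 12, Ada, 29, 34), (Xia, Orion, 2023, 12, Ada, 40, 7), (Xia, Orion, 2023, 24, Ivy, 29, 34), (Xia, Orion, 2023, 24, Ivy, 40, 7), (Xia, Orion, 2023, 27, Hal, 29, 34), (Xia, Orion, 2023, 27, Hal, 40, 7), (Xia, Vega, 1984, 12, Ada, 29, 34), (Xia, Vega, 1984, 12, Ada, 40, 7), (Xia, Vega, 1984, 24, Ivy, 29, 34), (Xia, Vega, 1984, 24, Ivy, 40, 7), (Xia, Vega, 1984, 27, Hal, 29, 34), (Xia, Vega, 1984, 27, Hal, 40, 7)}
Selection mname != Ada: {(Bo, Argo, 2011, 20, Sam, 37, 3), (Bo, Argo, 2011, 29, Eve, 37, 3), (Bo, Argo, 2011, 7, Gus, 37, 3), (Bo, Delta, 1993, 20, Sam, 37, 3), (Bo, Delta, 1993, 29, Eve, 37, 3), (Bo, Delta, 1993, 7, Gus, 37, 3), (Bo, Gamma, 1987, 20, Sam, 37, 3), (Bo, Gamma, 1987, 29, Eve, 37, 3), (Bo, Gamma, 1987, 7, Gus, 37, 3), (Bo, Omega, 1995, 20, Sam, 37, 3), (Bo, Omega, 1995, 29, Eve, 37, 3), (Bo, Omega, 1995, 7, Gus, 37, 3), (Xia, Atlas, 2013, 24, Ivy, 29, 34), (Xia, Atlas, 2013, 24, Ivy, 40, 7), (Xia, Atlas, 2013, 27, Hal, 29, 34), (Xia, Atlas, 2013, 27, Hal, 40, 7), (Xia, Delta, 1985, 24, Ivy, 29, 34), (Xia, Delta, 1985, 24, Ivy, 40, 7), (Xia, Delta, 1985, 27, Hal, 29, 34), (Xia, Delta, 1985, 27, Hal, 40, 7), (Xia, Orion, 2023, 24, Ivy, 29, 34), (Xia, Orion, 2023, 24, Ivy, 40, 7), (Xia, Orion, 2023, 27, Hal, 29, 34), (Xia, Orion, 2023, 27, Hal, 40, 7), (Xia, Vega, 1984, 24, Ivy, 29, 34), (Xia, Vega, 1984, 24, Ivy, 40, 7), (Xia, Vega, 1984, 27, Hal, 29, 34), (Xia, Vega, 1984, 27, Hal, 40, 7)}
π_{bid, mname} gives {(20, Sam), (24, Ivy), (27, Hal), (29, Eve), (7, Gus)} (23 duplicate(s) eliminated).

{(20, Sam), (24, Ivy), (27, Hal), (29, Eve), (7, Gus)}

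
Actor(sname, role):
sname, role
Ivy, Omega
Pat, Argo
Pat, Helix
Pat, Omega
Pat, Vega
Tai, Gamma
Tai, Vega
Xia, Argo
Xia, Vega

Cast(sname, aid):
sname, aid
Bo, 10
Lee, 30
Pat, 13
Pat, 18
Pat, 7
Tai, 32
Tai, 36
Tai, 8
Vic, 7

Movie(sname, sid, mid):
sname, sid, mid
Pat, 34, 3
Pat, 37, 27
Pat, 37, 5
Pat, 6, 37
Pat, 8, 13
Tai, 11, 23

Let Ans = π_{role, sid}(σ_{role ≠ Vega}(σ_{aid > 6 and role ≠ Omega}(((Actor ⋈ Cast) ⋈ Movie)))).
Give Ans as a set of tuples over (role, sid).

Natural join on sname: {(Pat, Argo, 13), (Pat, Argo, 18), (Pat, Argo, 7), (Pat, Helix, 13), (Pat, Helix, 18), (Pat, Helix, 7), (Pat, Omega, 13), (Pat, Omega, 18), (Pat, Omega, 7), (Pat, Vega, 13), (Pat, Vega, 18), (Pat, Vega, 7), (Tai, Gamma, 32), (Tai, Gamma, 36), (Tai, Gamma, 8), (Tai, Vega, 32), (Tai, Vega, 36), (Tai, Vega, 8)}
Natural join on sname: {(Pat, Argo, 13, 34, 3), (Pat, Argo, 13, 37, 27), (Pat, Argo, 13, 37, 5), (Pat, Argo, 13, 6, 37), (Pat, Argo, 13, 8, 13), (Pat, Argo, 18, 34, 3), (Pat, Argo, 18, 37, 27), (Pat, Argo, 18, 37, 5), (Pat, Argo, 18, 6, 37), (Pat, Argo, 18, 8, 13), (Pat, Argo, 7, 34, 3), (Pat, Argo, 7, 37, 27), (Pat, Argo, 7, 37, 5), (Pat, Argo, 7, 6, 37), (Pat, Argo, 7, 8, 13), (Pat, Helix, 13, 34, 3), (Pat, Helix, 13, 37, 27), (Pat, Helix, 13, 37, 5), (Pat, Helix, 13, 6, 37), (Pat, Helix, 13, 8, 13), (Pat, Helix, 18, 34, 3), (Pat, Helix, 18, 37, 27), (Pat, Helix, 18, 37, 5), (Pat, Helix, 18, 6, 37), (Pat, Helix, 18, 8, 13), (Pat, Helix, 7, 34, 3), (Pat, Helix, 7, 37, 27), (Pat, Helix, 7, 37, 5), (Pat, Helix, 7, 6, 37), (Pat, Helix, 7, 8, 13), (Pat, Omega, 13, 34, 3), (Pat, Omega, 13, 37, 27), (Pat, Omega, 13, 37, 5), (Pat, Omega, 13, 6, 37), (Pat, Omega, 13, 8, 13), (Pat, Omega, 18, 34, 3), (Pat, Omega, 18, 37, 27), (Pat, Omega, 18, 37, 5), (Pat, Omega, 18, 6, 37), (Pat, Omega, 18, 8, 13), (Pat, Omega, 7, 34, 3), (Pat, Omega, 7, 37, 27), (Pat, Omega, 7, 37, 5), (Pat, Omega, 7, 6, 37), (Pat, Omega, 7, 8, 13), (Pat, Vega, 13, 34, 3), (Pat, Vega, 13, 37, 27), (Pat, Vega, 13, 37, 5), (Pat, Vega, 13, 6, 37), (Pat, Vega, 13, 8, 13), (Pat, Vega, 18, 34, 3), (Pat, Vega, 18, 37, 27), (Pat, Vega, 18, 37, 5), (Pat, Vega, 18, 6, 37), (Pat, Vega, 18, 8, 13), (Pat, Vega, 7, 34, 3), (Pat, Vega, 7, 37, 27), (Pat, Vega, 7, 37, 5), (Pat, Vega, 7, 6, 37), (Pat, Vega, 7, 8, 13), (Tai, Gamma, 32, 11, 23), (Tai, Gamma, 36, 11, 23), (Tai, Gamma, 8, 11, 23), (Tai, Vega, 32, 11, 23), (Tai, Vega, 36, 11, 23), (Tai, Vega, 8, 11, 23)}
Filtering on aid > 6 and role ≠ Omega leaves {(Pat, Argo, 13, 34, 3), (Pat, Argo, 13, 37, 27), (Pat, Argo, 13, 37, 5), (Pat, Argo, 13, 6, 37), (Pat, Argo, 13, 8, 13), (Pat, Argo, 18, 34, 3), (Pat, Argo, 18, 37, 27), (Pat, Argo, 18, 37, 5), (Pat, Argo, 18, 6, 37), (Pat, Argo, 18, 8, 13), (Pat, Argo, 7, 34, 3), (Pat, Argo, 7, 37, 27), (Pat, Argo, 7, 37, 5), (Pat, Argo, 7, 6, 37), (Pat, Argo, 7, 8, 13), (Pat, Helix, 13, 34, 3), (Pat, Helix, 13, 37, 27), (Pat, Helix, 13, 37, 5), (Pat, Helix, 13, 6, 37), (Pat, Helix, 13, 8, 13), (Pat, Helix, 18, 34, 3), (Pat, Helix, 18, 37, 27), (Pat, Helix, 18, 37, 5), (Pat, Helix, 18, 6, 37), (Pat, Helix, 18, 8, 13), (Pat, Helix, 7, 34, 3), (Pat, Helix, 7, 37, 27), (Pat, Helix, 7, 37, 5), (Pat, Helix, 7, 6, 37), (Pat, Helix, 7, 8, 13), (Pat, Vega, 13, 34, 3), (Pat, Vega, 13, 37, 27), (Pat, Vega, 13, 37, 5), (Pat, Vega, 13, 6, 37), (Pat, Vega, 13, 8, 13), (Pat, Vega, 18, 34, 3), (Pat, Vega, 18, 37, 27), (Pat, Vega, 18, 37, 5), (Pat, Vega, 18, 6, 37), (Pat, Vega, 18, 8, 13), (Pat, Vega, 7, 34, 3), (Pat, Vega, 7, 37, 27), (Pat, Vega, 7, 37, 5), (Pat, Vega, 7, 6, 37), (Pat, Vega, 7, 8, 13), (Tai, Gamma, 32, 11, 23), (Tai, Gamma, 36, 11, 23), (Tai, Gamma, 8, 11, 23), (Tai, Vega, 32, 11, 23), (Tai, Vega, 36, 11, 23), (Tai, Vega, 8, 11, 23)}.
Filtering on role ≠ Vega leaves {(Pat, Argo, 13, 34, 3), (Pat, Argo, 13, 37, 27), (Pat, Argo, 13, 37, 5), (Pat, Argo, 13, 6, 37), (Pat, Argo, 13, 8, 13), (Pat, Argo, 18, 34, 3), (Pat, Argo, 18, 37, 27), (Pat, Argo, 18, 37, 5), (Pat, Argo, 18, 6, 37), (Pat, Argo, 18, 8, 13), (Pat, Argo, 7, 34, 3), (Pat, Argo, 7, 37, 27), (Pat, Argo, 7, 37, 5), (Pat, Argo, 7, 6, 37), (Pat, Argo, 7, 8, 13), (Pat, Helix, 13, 34, 3), (Pat, Helix, 13, 37, 27), (Pat, Helix, 13, 37, 5), (Pat, Helix, 13, 6, 37), (Pat, Helix, 13, 8, 13), (Pat, Helix, 18, 34, 3), (Pat, Helix, 18, 37, 27), (Pat, Helix, 18, 37, 5), (Pat, Helix, 18, 6, 37), (Pat, Helix, 18, 8, 13), (Pat, Helix, 7, 34, 3), (Pat, Helix, 7, 37, 27), (Pat, Helix, 7, 37, 5), (Pat, Helix, 7, 6, 37), (Pat, Helix, 7, 8, 13), (Tai, Gamma, 32, 11, 23), (Tai, Gamma, 36, 11, 23), (Tai, Gamma, 8, 11, 23)}.
Keep only column(s) role, sid (24 duplicate(s) eliminated): {(Argo, 34), (Argo, 37), (Argo, 6), (Argo, 8), (Gamma, 11), (Helix, 34), (Helix, 37), (Helix, 6), (Helix, 8)}

{(Argo, 34), (Argo, 37), (Argo, 6), (Argo, 8), (Gamma, 11), (Helix, 34), (Helix, 37), (Helix, 6), (Helix, 8)}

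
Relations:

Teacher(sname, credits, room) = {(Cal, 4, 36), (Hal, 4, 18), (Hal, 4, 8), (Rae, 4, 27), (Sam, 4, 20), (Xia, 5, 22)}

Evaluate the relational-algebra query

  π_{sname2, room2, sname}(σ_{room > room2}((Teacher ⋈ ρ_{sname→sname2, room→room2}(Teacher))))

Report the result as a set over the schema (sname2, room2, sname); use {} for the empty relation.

ρ[sname→sname2, room→room2]: schema becomes (sname2, credits, room2); tuples unchanged.
Natural join on credits: {(Cal, 4, 36, Cal, 36), (Cal, 4, 36, Hal, 18), (Cal, 4, 36, Hal, 8), (Cal, 4, 36, Rae, 27), (Cal, 4, 36, Sam, 20), (Hal, 4, 18, Cal, 36), (Hal, 4, 18, Hal, 18), (Hal, 4, 18, Hal, 8), (Hal, 4, 18, Rae, 27), (Hal, 4, 18, Sam, 20), (Hal, 4, 8, Cal, 36), (Hal, 4, 8, Hal, 18), (Hal, 4, 8, Hal, 8), (Hal, 4, 8, Rae, 27), (Hal, 4, 8, Sam, 20), (Rae, 4, 27, Cal, 36), (Rae, 4, 27, Hal, 18), (Rae, 4, 27, Hal, 8), (Rae, 4, 27, Rae, 27), (Rae, 4, 27, Sam, 20), (Sam, 4, 20, Cal, 36), (Sam, 4, 20, Hal, 18), (Sam, 4, 20, Hal, 8), (Sam, 4, 20, Rae, 27), (Sam, 4, 20, Sam, 20), (Xia, 5, 22, Xia, 22)}
Apply σ_{room > room2}; surviving tuples: {(Cal, 4, 36, Hal, 18), (Cal, 4, 36, Hal, 8), (Cal, 4, 36, Rae, 27), (Cal, 4, 36, Sam, 20), (Hal, 4, 18, Hal, 8), (Rae, 4, 27, Hal, 18), (Rae, 4, 27, Hal, 8), (Rae, 4, 27, Sam, 20), (Sam, 4, 20, Hal, 18), (Sam, 4, 20, Hal, 8)}
π_{sname2, room2, sname} gives {(Hal, 18, Cal), (Hal, 18, Rae), (Hal, 18, Sam), (Hal, 8, Cal), (Hal, 8, Hal), (Hal, 8, Rae), (Hal, 8, Sam), (Rae, 27, Cal), (Sam, 20, Cal), (Sam, 20, Rae)}.

{(Hal, 18, Cal), (Hal, 18, Rae), (Hal, 18, Sam), (Hal, 8, Cal), (Hal, 8, Hal), (Hal, 8, Rae), (Hal, 8, Sam), (Rae, 27, Cal), (Sam, 20, Cal), (Sam, 20, Rae)}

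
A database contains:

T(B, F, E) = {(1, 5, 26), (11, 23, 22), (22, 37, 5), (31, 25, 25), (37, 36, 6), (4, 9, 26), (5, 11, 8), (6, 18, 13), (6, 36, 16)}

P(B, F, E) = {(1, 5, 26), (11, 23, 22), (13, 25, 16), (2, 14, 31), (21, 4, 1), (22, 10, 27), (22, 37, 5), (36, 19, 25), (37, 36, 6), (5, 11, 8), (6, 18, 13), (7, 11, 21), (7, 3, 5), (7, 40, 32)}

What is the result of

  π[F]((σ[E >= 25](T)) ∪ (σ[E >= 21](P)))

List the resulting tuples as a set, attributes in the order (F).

{10, 11, 14, 19, 23, 25, 40, 5, 9}

σ[E >= 25]: keep tuples satisfying E >= 25 → {(1, 5, 26), (31, 25, 25), (4, 9, 26)}
σ[E >= 21]: keep tuples satisfying E >= 21 → {(1, 5, 26), (11, 23, 22), (2, 14, 31), (22, 10, 27), (36, 19, 25), (7, 11, 21), (7, 40, 32)}
Taking the union: {(1, 5, 26), (11, 23, 22), (2, 14, 31), (22, 10, 27), (31, 25, 25), (36, 19, 25), (4, 9, 26), (7, 11, 21), (7, 40, 32)}
π[F]: project onto (F) → {10, 11, 14, 19, 23, 25, 40, 5, 9}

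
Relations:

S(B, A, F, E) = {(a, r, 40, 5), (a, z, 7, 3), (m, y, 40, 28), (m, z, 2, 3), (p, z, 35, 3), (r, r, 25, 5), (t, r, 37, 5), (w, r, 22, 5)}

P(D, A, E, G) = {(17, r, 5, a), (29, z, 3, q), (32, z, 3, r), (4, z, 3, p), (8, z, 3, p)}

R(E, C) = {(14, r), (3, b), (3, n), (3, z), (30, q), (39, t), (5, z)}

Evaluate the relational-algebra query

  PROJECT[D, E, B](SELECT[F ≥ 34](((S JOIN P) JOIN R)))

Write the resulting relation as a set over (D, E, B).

{(17, 5, a), (17, 5, t), (29, 3, p), (32, 3, p), (4, 3, p), (8, 3, p)}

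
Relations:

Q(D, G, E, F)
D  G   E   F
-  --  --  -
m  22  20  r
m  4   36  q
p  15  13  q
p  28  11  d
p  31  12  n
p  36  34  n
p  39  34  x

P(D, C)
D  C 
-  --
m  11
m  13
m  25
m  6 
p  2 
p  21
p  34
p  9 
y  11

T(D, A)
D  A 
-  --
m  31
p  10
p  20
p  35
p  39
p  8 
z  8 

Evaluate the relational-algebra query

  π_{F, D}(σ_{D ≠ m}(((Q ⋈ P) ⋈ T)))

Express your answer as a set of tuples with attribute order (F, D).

{(d, p), (n, p), (q, p), (x, p)}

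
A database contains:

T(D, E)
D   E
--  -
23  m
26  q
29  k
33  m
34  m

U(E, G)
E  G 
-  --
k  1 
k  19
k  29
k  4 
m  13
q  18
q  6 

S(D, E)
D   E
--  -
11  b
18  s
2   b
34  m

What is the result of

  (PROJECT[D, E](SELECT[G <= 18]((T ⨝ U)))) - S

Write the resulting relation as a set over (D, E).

{(23, m), (26, q), (29, k), (33, m)}

T ⋈ U (natural join on E): {(23, m, 13), (26, q, 18), (26, q, 6), (29, k, 1), (29, k, 19), (29, k, 29), (29, k, 4), (33, m, 13), (34, m, 13)}
σ[G <= 18]: keep tuples satisfying G <= 18 → {(23, m, 13), (26, q, 18), (26, q, 6), (29, k, 1), (29, k, 4), (33, m, 13), (34, m, 13)}
Keep only column(s) D, E (2 duplicate(s) eliminated): {(23, m), (26, q), (29, k), (33, m), (34, m)}
Difference: {(23, m), (26, q), (29, k), (33, m), (34, m)} with {(11, b), (18, s), (2, b), (34, m)} → {(23, m), (26, q), (29, k), (33, m)}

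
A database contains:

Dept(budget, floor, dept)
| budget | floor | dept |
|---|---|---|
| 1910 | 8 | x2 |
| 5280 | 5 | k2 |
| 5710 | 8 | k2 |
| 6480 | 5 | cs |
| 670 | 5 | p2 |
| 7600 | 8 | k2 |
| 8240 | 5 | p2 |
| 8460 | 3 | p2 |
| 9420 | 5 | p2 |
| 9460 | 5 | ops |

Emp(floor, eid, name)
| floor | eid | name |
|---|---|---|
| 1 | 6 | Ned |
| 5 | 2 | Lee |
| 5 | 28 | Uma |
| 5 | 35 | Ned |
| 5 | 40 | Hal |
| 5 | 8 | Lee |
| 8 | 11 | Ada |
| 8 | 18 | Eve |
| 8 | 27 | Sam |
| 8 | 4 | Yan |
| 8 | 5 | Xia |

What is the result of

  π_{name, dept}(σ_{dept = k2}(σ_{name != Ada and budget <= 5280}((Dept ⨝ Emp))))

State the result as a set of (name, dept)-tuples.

Joining Dept and Emp on floor yields {(1910, 8, x2, 11, Ada), (1910, 8, x2, 18, Eve), (1910, 8, x2, 27, Sam), (1910, 8, x2, 4, Yan), (1910, 8, x2, 5, Xia), (5280, 5, k2, 2, Lee), (5280, 5, k2, 28, Uma), (5280, 5, k2, 35, Ned), (5280, 5, k2, 40, Hal), (5280, 5, k2, 8, Lee), (5710, 8, k2, 11, Ada), (5710, 8, k2, 18, Eve), (5710, 8, k2, 27, Sam), (5710, 8, k2, 4, Yan), (5710, 8, k2, 5, Xia), (6480, 5, cs, 2, Lee), (6480, 5, cs, 28, Uma), (6480, 5, cs, 35, Ned), (6480, 5, cs, 40, Hal), (6480, 5, cs, 8, Lee), (670, 5, p2, 2, Lee), (670, 5, p2, 28, Uma), (670, 5, p2, 35, Ned), (670, 5, p2, 40, Hal), (670, 5, p2, 8, Lee), (7600, 8, k2, 11, Ada), (7600, 8, k2, 18, Eve), (7600, 8, k2, 27, Sam), (7600, 8, k2, 4, Yan), (7600, 8, k2, 5, Xia), (8240, 5, p2, 2, Lee), (8240, 5, p2, 28, Uma), (8240, 5, p2, 35, Ned), (8240, 5, p2, 40, Hal), (8240, 5, p2, 8, Lee), (9420, 5, p2, 2, Lee), (9420, 5, p2, 28, Uma), (9420, 5, p2, 35, Ned), (9420, 5, p2, 40, Hal), (9420, 5, p2, 8, Lee), (9460, 5, ops, 2, Lee), (9460, 5, ops, 28, Uma), (9460, 5, ops, 35, Ned), (9460, 5, ops, 40, Hal), (9460, 5, ops, 8, Lee)}.
Selection name != Ada and budget <= 5280: {(1910, 8, x2, 18, Eve), (1910, 8, x2, 27, Sam), (1910, 8, x2, 4, Yan), (1910, 8, x2, 5, Xia), (5280, 5, k2, 2, Lee), (5280, 5, k2, 28, Uma), (5280, 5, k2, 35, Ned), (5280, 5, k2, 40, Hal), (5280, 5, k2, 8, Lee), (670, 5, p2, 2, Lee), (670, 5, p2, 28, Uma), (670, 5, p2, 35, Ned), (670, 5, p2, 40, Hal), (670, 5, p2, 8, Lee)}
Selection dept = k2: {(5280, 5, k2, 2, Lee), (5280, 5, k2, 28, Uma), (5280, 5, k2, 35, Ned), (5280, 5, k2, 40, Hal), (5280, 5, k2, 8, Lee)}
Keep only column(s) name, dept (1 duplicate(s) eliminated): {(Hal, k2), (Lee, k2), (Ned, k2), (Uma, k2)}

{(Hal, k2), (Lee, k2), (Ned, k2), (Uma, k2)}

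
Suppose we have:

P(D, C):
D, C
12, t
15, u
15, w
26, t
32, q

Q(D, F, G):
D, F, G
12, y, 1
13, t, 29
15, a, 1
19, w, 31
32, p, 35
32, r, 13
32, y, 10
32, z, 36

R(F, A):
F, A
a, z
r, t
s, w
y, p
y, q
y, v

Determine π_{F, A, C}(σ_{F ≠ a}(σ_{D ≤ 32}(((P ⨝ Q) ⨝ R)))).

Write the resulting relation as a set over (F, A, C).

Natural join on D: {(12, t, y, 1), (15, u, a, 1), (15, w, a, 1), (32, q, p, 35), (32, q, r, 13), (32, q, y, 10), (32, q, z, 36)}
Natural join on F: {(12, t, y, 1, p), (12, t, y, 1, q), (12, t, y, 1, v), (15, u, a, 1, z), (15, w, a, 1, z), (32, q, r, 13, t), (32, q, y, 10, p), (32, q, y, 10, q), (32, q, y, 10, v)}
Filtering on D ≤ 32 leaves {(12, t, y, 1, p), (12, t, y, 1, q), (12, t, y, 1, v), (15, u, a, 1, z), (15, w, a, 1, z), (32, q, r, 13, t), (32, q, y, 10, p), (32, q, y, 10, q), (32, q, y, 10, v)}.
Filtering on F ≠ a leaves {(12, t, y, 1, p), (12, t, y, 1, q), (12, t, y, 1, v), (32, q, r, 13, t), (32, q, y, 10, p), (32, q, y, 10, q), (32, q, y, 10, v)}.
Keep only column(s) F, A, C: {(r, t, q), (y, p, q), (y, p, t), (y, q, q), (y, q, t), (y, v, q), (y, v, t)}

{(r, t, q), (y, p, q), (y, p, t), (y, q, q), (y, q, t), (y, v, q), (y, v, t)}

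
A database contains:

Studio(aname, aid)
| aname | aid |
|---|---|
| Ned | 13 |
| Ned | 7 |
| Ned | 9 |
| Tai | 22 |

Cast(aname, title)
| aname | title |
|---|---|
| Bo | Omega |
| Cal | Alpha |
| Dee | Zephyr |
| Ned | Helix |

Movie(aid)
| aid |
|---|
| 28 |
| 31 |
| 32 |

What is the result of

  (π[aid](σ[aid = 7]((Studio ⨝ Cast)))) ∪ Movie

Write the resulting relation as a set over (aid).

Studio ⋈ Cast (natural join on aname): {(Ned, 13, Helix), (Ned, 7, Helix), (Ned, 9, Helix)}
σ[aid = 7]: keep tuples satisfying aid = 7 → {(Ned, 7, Helix)}
Keep only column(s) aid: {7}
Taking the union: {28, 31, 32, 7}

{28, 31, 32, 7}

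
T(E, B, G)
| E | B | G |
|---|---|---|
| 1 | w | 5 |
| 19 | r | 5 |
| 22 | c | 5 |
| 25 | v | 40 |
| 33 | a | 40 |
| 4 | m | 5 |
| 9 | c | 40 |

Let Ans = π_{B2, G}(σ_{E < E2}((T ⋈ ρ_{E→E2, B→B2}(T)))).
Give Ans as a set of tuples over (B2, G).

ρ[E→E2, B→B2]: schema becomes (E2, B2, G); tuples unchanged.
T ⋈ ρ_{E→E2, B→B2}(T) (natural join on G): {(1, w, 5, 1, w), (1, w, 5, 19, r), (1, w, 5, 22, c), (1, w, 5, 4, m), (19, r, 5, 1, w), (19, r, 5, 19, r), (19, r, 5, 22, c), (19, r, 5, 4, m), (22, c, 5, 1, w), (22, c, 5, 19, r), (22, c, 5, 22, c), (22, c, 5, 4, m), (25, v, 40, 25, v), (25, v, 40, 33, a), (25, v, 40, 9, c), (33, a, 40, 25, v), (33, a, 40, 33, a), (33, a, 40, 9, c), (4, m, 5, 1, w), (4, m, 5, 19, r), (4, m, 5, 22, c), (4, m, 5, 4, m), (9, c, 40, 25, v), (9, c, 40, 33, a), (9, c, 40, 9, c)}
Filtering on E < E2 leaves {(1, w, 5, 19, r), (1, w, 5, 22, c), (1, w, 5, 4, m), (19, r, 5, 22, c), (25, v, 40, 33, a), (4, m, 5, 19, r), (4, m, 5, 22, c), (9, c, 40, 25, v), (9, c, 40, 33, a)}.
Keep only column(s) B2, G (4 duplicate(s) eliminated): {(a, 40), (c, 5), (m, 5), (r, 5), (v, 40)}

{(a, 40), (c, 5), (m, 5), (r, 5), (v, 40)}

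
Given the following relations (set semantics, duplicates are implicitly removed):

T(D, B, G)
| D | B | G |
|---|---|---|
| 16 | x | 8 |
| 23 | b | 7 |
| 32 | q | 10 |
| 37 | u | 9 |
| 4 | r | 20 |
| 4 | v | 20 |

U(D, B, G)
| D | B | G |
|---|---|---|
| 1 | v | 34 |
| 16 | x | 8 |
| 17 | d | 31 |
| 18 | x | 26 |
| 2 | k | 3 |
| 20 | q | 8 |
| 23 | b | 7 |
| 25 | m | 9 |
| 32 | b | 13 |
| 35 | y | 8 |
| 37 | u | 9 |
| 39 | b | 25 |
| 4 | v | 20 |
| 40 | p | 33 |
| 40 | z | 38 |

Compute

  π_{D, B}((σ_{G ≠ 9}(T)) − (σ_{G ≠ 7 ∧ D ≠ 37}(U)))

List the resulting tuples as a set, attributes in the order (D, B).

{(23, b), (32, q), (4, r)}

σ[G ≠ 9]: keep tuples satisfying G ≠ 9 → {(16, x, 8), (23, b, 7), (32, q, 10), (4, r, 20), (4, v, 20)}
σ[G ≠ 7 ∧ D ≠ 37]: keep tuples satisfying G ≠ 7 ∧ D ≠ 37 → {(1, v, 34), (16, x, 8), (17, d, 31), (18, x, 26), (2, k, 3), (20, q, 8), (25, m, 9), (32, b, 13), (35, y, 8), (39, b, 25), (4, v, 20), (40, p, 33), (40, z, 38)}
Taking the difference: {(23, b, 7), (32, q, 10), (4, r, 20)}
π_{D, B} gives {(23, b), (32, q), (4, r)}.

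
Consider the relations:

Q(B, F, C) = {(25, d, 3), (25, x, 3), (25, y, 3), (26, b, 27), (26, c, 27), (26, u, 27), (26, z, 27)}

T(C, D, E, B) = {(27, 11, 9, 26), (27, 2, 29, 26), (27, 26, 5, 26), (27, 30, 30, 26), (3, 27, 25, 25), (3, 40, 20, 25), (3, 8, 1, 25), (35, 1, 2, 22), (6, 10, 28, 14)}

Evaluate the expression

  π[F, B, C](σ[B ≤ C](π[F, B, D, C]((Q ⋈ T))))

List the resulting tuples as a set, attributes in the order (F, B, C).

{(b, 26, 27), (c, 26, 27), (u, 26, 27), (z, 26, 27)}

Joining Q and T on B, C yields {(25, d, 3, 27, 25), (25, d, 3, 40, 20), (25, d, 3, 8, 1), (25, x, 3, 27, 25), (25, x, 3, 40, 20), (25, x, 3, 8, 1), (25, y, 3, 27, 25), (25, y, 3, 40, 20), (25, y, 3, 8, 1), (26, b, 27, 11, 9), (26, b, 27, 2, 29), (26, b, 27, 26, 5), (26, b, 27, 30, 30), (26, c, 27, 11, 9), (26, c, 27, 2, 29), (26, c, 27, 26, 5), (26, c, 27, 30, 30), (26, u, 27, 11, 9), (26, u, 27, 2, 29), (26, u, 27, 26, 5), (26, u, 27, 30, 30), (26, z, 27, 11, 9), (26, z, 27, 2, 29), (26, z, 27, 26, 5), (26, z, 27, 30, 30)}.
π[F, B, D, C]: project onto (F, B, D, C) → {(b, 26, 11, 27), (b, 26, 2, 27), (b, 26, 26, 27), (b, 26, 30, 27), (c, 26, 11, 27), (c, 26, 2, 27), (c, 26, 26, 27), (c, 26, 30, 27), (d, 25, 27, 3), (d, 25, 40, 3), (d, 25, 8, 3), (u, 26, 11, 27), (u, 26, 2, 27), (u, 26, 26, 27), (u, 26, 30, 27), (x, 25, 27, 3), (x, 25, 40, 3), (x, 25, 8, 3), (y, 25, 27, 3), (y, 25, 40, 3), (y, 25, 8, 3), (z, 26, 11, 27), (z, 26, 2, 27), (z, 26, 26, 27), (z, 26, 30, 27)}
Apply σ_{B ≤ C}; surviving tuples: {(b, 26, 11, 27), (b, 26, 2, 27), (b, 26, 26, 27), (b, 26, 30, 27), (c, 26, 11, 27), (c, 26, 2, 27), (c, 26, 26, 27), (c, 26, 30, 27), (u, 26, 11, 27), (u, 26, 2, 27), (u, 26, 26, 27), (u, 26, 30, 27), (z, 26, 11, 27), (z, 26, 2, 27), (z, 26, 26, 27), (z, 26, 30, 27)}
π[F, B, C]: project onto (F, B, C) (12 duplicate(s) eliminated) → {(b, 26, 27), (c, 26, 27), (u, 26, 27), (z, 26, 27)}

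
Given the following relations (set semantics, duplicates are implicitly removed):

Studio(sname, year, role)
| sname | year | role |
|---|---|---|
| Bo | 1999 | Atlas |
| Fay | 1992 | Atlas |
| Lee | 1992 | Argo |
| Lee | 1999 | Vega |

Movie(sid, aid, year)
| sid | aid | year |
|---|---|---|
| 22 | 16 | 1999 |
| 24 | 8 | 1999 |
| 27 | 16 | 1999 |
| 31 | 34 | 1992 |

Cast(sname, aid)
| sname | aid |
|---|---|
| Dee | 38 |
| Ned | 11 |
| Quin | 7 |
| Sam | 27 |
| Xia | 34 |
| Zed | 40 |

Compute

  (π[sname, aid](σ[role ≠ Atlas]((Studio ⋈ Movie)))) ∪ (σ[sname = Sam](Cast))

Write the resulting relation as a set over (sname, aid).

Studio ⋈ Movie (natural join on year): {(Bo, 1999, Atlas, 22, 16), (Bo, 1999, Atlas, 24, 8), (Bo, 1999, Atlas, 27, 16), (Fay, 1992, Atlas, 31, 34), (Lee, 1992, Argo, 31, 34), (Lee, 1999, Vega, 22, 16), (Lee, 1999, Vega, 24, 8), (Lee, 1999, Vega, 27, 16)}
Filtering on role ≠ Atlas leaves {(Lee, 1992, Argo, 31, 34), (Lee, 1999, Vega, 22, 16), (Lee, 1999, Vega, 24, 8), (Lee, 1999, Vega, 27, 16)}.
Projecting to sname, aid (1 duplicate(s) eliminated): {(Lee, 16), (Lee, 34), (Lee, 8)}
Filtering on sname = Sam leaves {(Sam, 27)}.
Taking the union: {(Lee, 16), (Lee, 34), (Lee, 8), (Sam, 27)}

{(Lee, 16), (Lee, 34), (Lee, 8), (Sam, 27)}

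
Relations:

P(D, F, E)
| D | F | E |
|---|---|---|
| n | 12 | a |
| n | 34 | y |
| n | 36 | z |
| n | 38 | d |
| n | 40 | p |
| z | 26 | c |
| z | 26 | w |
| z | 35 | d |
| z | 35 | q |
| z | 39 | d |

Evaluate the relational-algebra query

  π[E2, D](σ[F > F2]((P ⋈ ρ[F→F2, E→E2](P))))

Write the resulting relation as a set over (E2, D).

ρ[F→F2, E→E2]: schema becomes (D, F2, E2); tuples unchanged.
Joining P and ρ[F→F2, E→E2](P) on D yields {(n, 12, a, 12, a), (n, 12, a, 34, y), (n, 12, a, 36, z), (n, 12, a, 38, d), (n, 12, a, 40, p), (n, 34, y, 12, a), (n, 34, y, 34, y), (n, 34, y, 36, z), (n, 34, y, 38, d), (n, 34, y, 40, p), (n, 36, z, 12, a), (n, 36, z, 34, y), (n, 36, z, 36, z), (n, 36, z, 38, d), (n, 36, z, 40, p), (n, 38, d, 12, a), (n, 38, d, 34, y), (n, 38, d, 36, z), (n, 38, d, 38, d), (n, 38, d, 40, p), (n, 40, p, 12, a), (n, 40, p, 34, y), (n, 40, p, 36, z), (n, 40, p, 38, d), (n, 40, p, 40, p), (z, 26, c, 26, c), (z, 26, c, 26, w), (z, 26, c, 35, d), (z, 26, c, 35, q), (z, 26, c, 39, d), (z, 26, w, 26, c), (z, 26, w, 26, w), (z, 26, w, 35, d), (z, 26, w, 35, q), (z, 26, w, 39, d), (z, 35, d, 26, c), (z, 35, d, 26, w), (z, 35, d, 35, d), (z, 35, d, 35, q), (z, 35, d, 39, d), (z, 35, q, 26, c), (z, 35, q, 26, w), (z, 35, q, 35, d), (z, 35, q, 35, q), (z, 35, q, 39, d), (z, 39, d, 26, c), (z, 39, d, 26, w), (z, 39, d, 35, d), (z, 39, d, 35, q), (z, 39, d, 39, d)}.
Selection F > F2: {(n, 34, y, 12, a), (n, 36, z, 12, a), (n, 36, z, 34, y), (n, 38, d, 12, a), (n, 38, d, 34, y), (n, 38, d, 36, z), (n, 40, p, 12, a), (n, 40, p, 34, y), (n, 40, p, 36, z), (n, 40, p, 38, d), (z, 35, d, 26, c), (z, 35, d, 26, w), (z, 35, q, 26, c), (z, 35, q, 26, w), (z, 39, d, 26, c), (z, 39, d, 26, w), (z, 39, d, 35, d), (z, 39, d, 35, q)}
Keep only column(s) E2, D (10 duplicate(s) eliminated): {(a, n), (c, z), (d, n), (d, z), (q, z), (w, z), (y, n), (z, n)}

{(a, n), (c, z), (d, n), (d, z), (q, z), (w, z), (y, n), (z, n)}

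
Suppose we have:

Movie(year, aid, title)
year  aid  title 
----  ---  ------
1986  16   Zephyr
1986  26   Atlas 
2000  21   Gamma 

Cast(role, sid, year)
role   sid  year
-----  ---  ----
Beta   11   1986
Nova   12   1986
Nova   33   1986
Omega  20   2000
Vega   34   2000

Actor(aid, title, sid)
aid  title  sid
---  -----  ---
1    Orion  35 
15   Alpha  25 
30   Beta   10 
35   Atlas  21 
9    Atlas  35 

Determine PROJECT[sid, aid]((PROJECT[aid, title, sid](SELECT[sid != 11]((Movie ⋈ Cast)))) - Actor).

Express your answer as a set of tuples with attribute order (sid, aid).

Natural join on year: {(1986, 16, Zephyr, Beta, 11), (1986, 16, Zephyr, Nova, 12), (1986, 16, Zephyr, Nova, 33), (1986, 26, Atlas, Beta, 11), (1986, 26, Atlas, Nova, 12), (1986, 26, Atlas, Nova, 33), (2000, 21, Gamma, Omega, 20), (2000, 21, Gamma, Vega, 34)}
Filtering on sid != 11 leaves {(1986, 16, Zephyr, Nova, 12), (1986, 16, Zephyr, Nova, 33), (1986, 26, Atlas, Nova, 12), (1986, 26, Atlas, Nova, 33), (2000, 21, Gamma, Omega, 20), (2000, 21, Gamma, Vega, 34)}.
π_{aid, title, sid} gives {(16, Zephyr, 12), (16, Zephyr, 33), (21, Gamma, 20), (21, Gamma, 34), (26, Atlas, 12), (26, Atlas, 33)}.
Set difference of the two operands is {(16, Zephyr, 12), (16, Zephyr, 33), (21, Gamma, 20), (21, Gamma, 34), (26, Atlas, 12), (26, Atlas, 33)}.
π_{sid, aid} gives {(12, 16), (12, 26), (20, 21), (33, 16), (33, 26), (34, 21)}.

{(12, 16), (12, 26), (20, 21), (33, 16), (33, 26), (34, 21)}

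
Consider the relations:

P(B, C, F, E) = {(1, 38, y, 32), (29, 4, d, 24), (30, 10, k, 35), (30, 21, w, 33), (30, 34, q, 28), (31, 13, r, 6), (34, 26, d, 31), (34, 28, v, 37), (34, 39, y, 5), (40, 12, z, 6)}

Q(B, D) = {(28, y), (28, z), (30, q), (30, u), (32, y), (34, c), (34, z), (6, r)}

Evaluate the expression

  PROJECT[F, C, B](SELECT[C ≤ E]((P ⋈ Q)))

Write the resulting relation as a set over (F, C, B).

{(d, 26, 34), (k, 10, 30), (v, 28, 34), (w, 21, 30)}

Natural join on B: {(30, 10, k, 35, q), (30, 10, k, 35, u), (30, 21, w, 33, q), (30, 21, w, 33, u), (30, 34, q, 28, q), (30, 34, q, 28, u), (34, 26, d, 31, c), (34, 26, d, 31, z), (34, 28, v, 37, c), (34, 28, v, 37, z), (34, 39, y, 5, c), (34, 39, y, 5, z)}
Selection C ≤ E: {(30, 10, k, 35, q), (30, 10, k, 35, u), (30, 21, w, 33, q), (30, 21, w, 33, u), (34, 26, d, 31, c), (34, 26, d, 31, z), (34, 28, v, 37, c), (34, 28, v, 37, z)}
Keep only column(s) F, C, B (4 duplicate(s) eliminated): {(d, 26, 34), (k, 10, 30), (v, 28, 34), (w, 21, 30)}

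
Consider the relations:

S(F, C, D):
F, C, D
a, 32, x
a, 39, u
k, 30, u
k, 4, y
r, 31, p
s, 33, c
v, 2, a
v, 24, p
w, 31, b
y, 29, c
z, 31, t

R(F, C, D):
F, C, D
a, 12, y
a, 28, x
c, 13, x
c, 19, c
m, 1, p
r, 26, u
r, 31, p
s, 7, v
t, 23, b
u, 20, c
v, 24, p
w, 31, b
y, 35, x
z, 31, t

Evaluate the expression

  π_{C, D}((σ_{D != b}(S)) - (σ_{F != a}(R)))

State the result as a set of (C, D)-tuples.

{(2, a), (29, c), (30, u), (32, x), (33, c), (39, u), (4, y)}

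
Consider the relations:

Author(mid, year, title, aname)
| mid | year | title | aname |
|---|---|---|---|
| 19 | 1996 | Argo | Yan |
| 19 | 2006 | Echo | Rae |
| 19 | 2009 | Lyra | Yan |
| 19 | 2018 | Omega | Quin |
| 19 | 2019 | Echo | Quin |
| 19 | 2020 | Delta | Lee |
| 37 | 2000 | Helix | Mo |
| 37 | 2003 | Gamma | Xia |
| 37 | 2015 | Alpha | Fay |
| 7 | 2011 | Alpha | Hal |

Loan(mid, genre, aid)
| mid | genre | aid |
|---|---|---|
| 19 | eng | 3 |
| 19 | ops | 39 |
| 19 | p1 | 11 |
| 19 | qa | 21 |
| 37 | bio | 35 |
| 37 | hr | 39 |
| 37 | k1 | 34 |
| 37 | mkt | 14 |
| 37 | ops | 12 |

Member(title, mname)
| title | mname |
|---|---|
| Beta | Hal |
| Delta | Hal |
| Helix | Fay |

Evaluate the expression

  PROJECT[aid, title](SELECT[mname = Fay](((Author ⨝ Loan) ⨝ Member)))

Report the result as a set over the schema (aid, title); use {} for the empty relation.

Joining Author and Loan on mid yields {(19, 1996, Argo, Yan, eng, 3), (19, 1996, Argo, Yan, ops, 39), (19, 1996, Argo, Yan, p1, 11), (19, 1996, Argo, Yan, qa, 21), (19, 2006, Echo, Rae, eng, 3), (19, 2006, Echo, Rae, ops, 39), (19, 2006, Echo, Rae, p1, 11), (19, 2006, Echo, Rae, qa, 21), (19, 2009, Lyra, Yan, eng, 3), (19, 2009, Lyra, Yan, ops, 39), (19, 2009, Lyra, Yan, p1, 11), (19, 2009, Lyra, Yan, qa, 21), (19, 2018, Omega, Quin, eng, 3), (19, 2018, Omega, Quin, ops, 39), (19, 2018, Omega, Quin, p1, 11), (19, 2018, Omega, Quin, qa, 21), (19, 2019, Echo, Quin, eng, 3), (19, 2019, Echo, Quin, ops, 39), (19, 2019, Echo, Quin, p1, 11), (19, 2019, Echo, Quin, qa, 21), (19, 2020, Delta, Lee, eng, 3), (19, 2020, Delta, Lee, ops, 39), (19, 2020, Delta, Lee, p1, 11), (19, 2020, Delta, Lee, qa, 21), (37, 2000, Helix, Mo, bio, 35), (37, 2000, Helix, Mo, hr, 39), (37, 2000, Helix, Mo, k1, 34), (37, 2000, Helix, Mo, mkt, 14), (37, 2000, Helix, Mo, ops, 12), (37, 2003, Gamma, Xia, bio, 35), (37, 2003, Gamma, Xia, hr, 39), (37, 2003, Gamma, Xia, k1, 34), (37, 2003, Gamma, Xia, mkt, 14), (37, 2003, Gamma, Xia, ops, 12), (37, 2015, Alpha, Fay, bio, 35), (37, 2015, Alpha, Fay, hr, 39), (37, 2015, Alpha, Fay, k1, 34), (37, 2015, Alpha, Fay, mkt, 14), (37, 2015, Alpha, Fay, ops, 12)}.
Joining (Author ⨝ Loan) and Member on title yields {(19, 2020, Delta, Lee, eng, 3, Hal), (19, 2020, Delta, Lee, ops, 39, Hal), (19, 2020, Delta, Lee, p1, 11, Hal), (19, 2020, Delta, Lee, qa, 21, Hal), (37, 2000, Helix, Mo, bio, 35, Fay), (37, 2000, Helix, Mo, hr, 39, Fay), (37, 2000, Helix, Mo, k1, 34, Fay), (37, 2000, Helix, Mo, mkt, 14, Fay), (37, 2000, Helix, Mo, ops, 12, Fay)}.
Apply σ_{mname = Fay}; surviving tuples: {(37, 2000, Helix, Mo, bio, 35, Fay), (37, 2000, Helix, Mo, hr, 39, Fay), (37, 2000, Helix, Mo, k1, 34, Fay), (37, 2000, Helix, Mo, mkt, 14, Fay), (37, 2000, Helix, Mo, ops, 12, Fay)}
π_{aid, title} gives {(12, Helix), (14, Helix), (34, Helix), (35, Helix), (39, Helix)}.

{(12, Helix), (14, Helix), (34, Helix), (35, Helix), (39, Helix)}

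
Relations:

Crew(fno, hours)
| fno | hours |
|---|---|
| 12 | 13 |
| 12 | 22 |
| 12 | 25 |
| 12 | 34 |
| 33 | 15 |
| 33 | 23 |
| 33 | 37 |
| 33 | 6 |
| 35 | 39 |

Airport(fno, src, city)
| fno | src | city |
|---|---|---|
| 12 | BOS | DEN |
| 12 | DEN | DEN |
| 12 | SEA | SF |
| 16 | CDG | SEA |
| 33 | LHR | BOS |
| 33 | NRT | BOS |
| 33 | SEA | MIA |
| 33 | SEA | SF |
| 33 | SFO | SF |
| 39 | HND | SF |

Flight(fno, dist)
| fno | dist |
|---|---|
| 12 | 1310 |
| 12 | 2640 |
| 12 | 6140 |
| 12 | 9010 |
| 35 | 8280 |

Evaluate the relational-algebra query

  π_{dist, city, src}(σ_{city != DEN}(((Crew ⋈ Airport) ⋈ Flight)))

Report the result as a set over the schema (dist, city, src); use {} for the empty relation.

Crew ⋈ Airport (natural join on fno): {(12, 13, BOS, DEN), (12, 13, DEN, DEN), (12, 13, SEA, SF), (12, 22, BOS, DEN), (12, 22, DEN, DEN), (12, 22, SEA, SF), (12, 25, BOS, DEN), (12, 25, DEN, DEN), (12, 25, SEA, SF), (12, 34, BOS, DEN), (12, 34, DEN, DEN), (12, 34, SEA, SF), (33, 15, LHR, BOS), (33, 15, NRT, BOS), (33, 15, SEA, MIA), (33, 15, SEA, SF), (33, 15, SFO, SF), (33, 23, LHR, BOS), (33, 23, NRT, BOS), (33, 23, SEA, MIA), (33, 23, SEA, SF), (33, 23, SFO, SF), (33, 37, LHR, BOS), (33, 37, NRT, BOS), (33, 37, SEA, MIA), (33, 37, SEA, SF), (33, 37, SFO, SF), (33, 6, LHR, BOS), (33, 6, NRT, BOS), (33, 6, SEA, MIA), (33, 6, SEA, SF), (33, 6, SFO, SF)}
(Crew ⋈ Airport) ⋈ Flight (natural join on fno): {(12, 13, BOS, DEN, 1310), (12, 13, BOS, DEN, 2640), (12, 13, BOS, DEN, 6140), (12, 13, BOS, DEN, 9010), (12, 13, DEN, DEN, 1310), (12, 13, DEN, DEN, 2640), (12, 13, DEN, DEN, 6140), (12, 13, DEN, DEN, 9010), (12, 13, SEA, SF, 1310), (12, 13, SEA, SF, 2640), (12, 13, SEA, SF, 6140), (12, 13, SEA, SF, 9010), (12, 22, BOS, DEN, 1310), (12, 22, BOS, DEN, 2640), (12, 22, BOS, DEN, 6140), (12, 22, BOS, DEN, 9010), (12, 22, DEN, DEN, 1310), (12, 22, DEN, DEN, 2640), (12, 22, DEN, DEN, 6140), (12, 22, DEN, DEN, 9010), (12, 22, SEA, SF, 1310), (12, 22, SEA, SF, 2640), (12, 22, SEA, SF, 6140), (12, 22, SEA, SF, 9010), (12, 25, BOS, DEN, 1310), (12, 25, BOS, DEN, 2640), (12, 25, BOS, DEN, 6140), (12, 25, BOS, DEN, 9010), (12, 25, DEN, DEN, 1310), (12, 25, DEN, DEN, 2640), (12, 25, DEN, DEN, 6140), (12, 25, DEN, DEN, 9010), (12, 25, SEA, SF, 1310), (12, 25, SEA, SF, 2640), (12, 25, SEA, SF, 6140), (12, 25, SEA, SF, 9010), (12, 34, BOS, DEN, 1310), (12, 34, BOS, DEN, 2640), (12, 34, BOS, DEN, 6140), (12, 34, BOS, DEN, 9010), (12, 34, DEN, DEN, 1310), (12, 34, DEN, DEN, 2640), (12, 34, DEN, DEN, 6140), (12, 34, DEN, DEN, 9010), (12, 34, SEA, SF, 1310), (12, 34, SEA, SF, 2640), (12, 34, SEA, SF, 6140), (12, 34, SEA, SF, 9010)}
Apply σ_{city != DEN}; surviving tuples: {(12, 13, SEA, SF, 1310), (12, 13, SEA, SF, 2640), (12, 13, SEA, SF, 6140), (12, 13, SEA, SF, 9010), (12, 22, SEA, SF, 1310), (12, 22, SEA, SF, 2640), (12, 22, SEA, SF, 6140), (12, 22, SEA, SF, 9010), (12, 25, SEA, SF, 1310), (12, 25, SEA, SF, 2640), (12, 25, SEA, SF, 6140), (12, 25, SEA, SF, 9010), (12, 34, SEA, SF, 1310), (12, 34, SEA, SF, 2640), (12, 34, SEA, SF, 6140), (12, 34, SEA, SF, 9010)}
π_{dist, city, src} gives {(1310, SF, SEA), (2640, SF, SEA), (6140, SF, SEA), (9010, SF, SEA)} (12 duplicate(s) eliminated).

{(1310, SF, SEA), (2640, SF, SEA), (6140, SF, SEA), (9010, SF, SEA)}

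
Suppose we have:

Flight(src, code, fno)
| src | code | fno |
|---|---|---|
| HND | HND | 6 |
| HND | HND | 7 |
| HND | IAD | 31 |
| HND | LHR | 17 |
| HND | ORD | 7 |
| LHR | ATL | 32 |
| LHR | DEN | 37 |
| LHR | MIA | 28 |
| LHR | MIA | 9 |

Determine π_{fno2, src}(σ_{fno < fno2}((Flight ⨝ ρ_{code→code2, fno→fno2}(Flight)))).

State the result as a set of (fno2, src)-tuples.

{(17, HND), (28, LHR), (31, HND), (32, LHR), (37, LHR), (7, HND)}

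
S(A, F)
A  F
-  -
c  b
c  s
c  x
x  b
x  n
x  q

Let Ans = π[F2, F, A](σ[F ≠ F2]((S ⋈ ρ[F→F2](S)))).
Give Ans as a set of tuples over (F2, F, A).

ρ[F→F2]: schema becomes (A, F2); tuples unchanged.
S ⋈ ρ[F→F2](S) (natural join on A): {(c, b, b), (c, b, s), (c, b, x), (c, s, b), (c, s, s), (c, s, x), (c, x, b), (c, x, s), (c, x, x), (x, b, b), (x, b, n), (x, b, q), (x, n, b), (x, n, n), (x, n, q), (x, q, b), (x, q, n), (x, q, q)}
σ[F ≠ F2]: keep tuples satisfying F ≠ F2 → {(c, b, s), (c, b, x), (c, s, b), (c, s, x), (c, x, b), (c, x, s), (x, b, n), (x, b, q), (x, n, b), (x, n, q), (x, q, b), (x, q, n)}
π_{F2, F, A} gives {(b, n, x), (b, q, x), (b, s, c), (b, x, c), (n, b, x), (n, q, x), (q, b, x), (q, n, x), (s, b, c), (s, x, c), (x, b, c), (x, s, c)}.

{(b, n, x), (b, q, x), (b, s, c), (b, x, c), (n, b, x), (n, q, x), (q, b, x), (q, n, x), (s, b, c), (s, x, c), (x, b, c), (x, s, c)}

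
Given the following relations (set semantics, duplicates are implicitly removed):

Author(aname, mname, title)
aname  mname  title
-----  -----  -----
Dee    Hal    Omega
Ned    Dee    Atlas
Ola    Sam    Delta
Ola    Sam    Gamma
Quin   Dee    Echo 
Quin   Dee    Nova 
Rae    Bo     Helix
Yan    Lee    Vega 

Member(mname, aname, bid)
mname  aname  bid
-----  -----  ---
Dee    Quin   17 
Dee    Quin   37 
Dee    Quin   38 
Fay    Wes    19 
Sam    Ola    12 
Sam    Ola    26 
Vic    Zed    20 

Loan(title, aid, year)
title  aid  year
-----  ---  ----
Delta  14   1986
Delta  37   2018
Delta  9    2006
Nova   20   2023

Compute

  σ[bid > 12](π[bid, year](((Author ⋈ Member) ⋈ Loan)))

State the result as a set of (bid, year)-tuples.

{(17, 2023), (26, 1986), (26, 2006), (26, 2018), (37, 2023), (38, 2023)}

Joining Author and Member on aname, mname yields {(Ola, Sam, Delta, 12), (Ola, Sam, Delta, 26), (Ola, Sam, Gamma, 12), (Ola, Sam, Gamma, 26), (Quin, Dee, Echo, 17), (Quin, Dee, Echo, 37), (Quin, Dee, Echo, 38), (Quin, Dee, Nova, 17), (Quin, Dee, Nova, 37), (Quin, Dee, Nova, 38)}.
Joining (Author ⋈ Member) and Loan on title yields {(Ola, Sam, Delta, 12, 14, 1986), (Ola, Sam, Delta, 12, 37, 2018), (Ola, Sam, Delta, 12, 9, 2006), (Ola, Sam, Delta, 26, 14, 1986), (Ola, Sam, Delta, 26, 37, 2018), (Ola, Sam, Delta, 26, 9, 2006), (Quin, Dee, Nova, 17, 20, 2023), (Quin, Dee, Nova, 37, 20, 2023), (Quin, Dee, Nova, 38, 20, 2023)}.
π[bid, year]: project onto (bid, year) → {(12, 1986), (12, 2006), (12, 2018), (17, 2023), (26, 1986), (26, 2006), (26, 2018), (37, 2023), (38, 2023)}
Selection bid > 12: {(17, 2023), (26, 1986), (26, 2006), (26, 2018), (37, 2023), (38, 2023)}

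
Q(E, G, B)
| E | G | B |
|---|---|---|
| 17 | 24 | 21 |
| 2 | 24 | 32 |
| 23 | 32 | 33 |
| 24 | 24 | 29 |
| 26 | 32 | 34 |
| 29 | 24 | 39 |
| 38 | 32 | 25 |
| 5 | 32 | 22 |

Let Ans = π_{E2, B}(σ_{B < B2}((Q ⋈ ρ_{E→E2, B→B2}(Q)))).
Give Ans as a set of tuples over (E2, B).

ρ[E→E2, B→B2]: schema becomes (E2, G, B2); tuples unchanged.
Natural join on G: {(17, 24, 21, 17, 21), (17, 24, 21, 2, 32), (17, 24, 21, 24, 29), (17, 24, 21, 29, 39), (2, 24, 32, 17, 21), (2, 24, 32, 2, 32), (2, 24, 32, 24, 29), (2, 24, 32, 29, 39), (23, 32, 33, 23, 33), (23, 32, 33, 26, 34), (23, 32, 33, 38, 25), (23, 32, 33, 5, 22), (24, 24, 29, 17, 21), (24, 24, 29, 2, 32), (24, 24, 29, 24, 29), (24, 24, 29, 29, 39), (26, 32, 34, 23, 33), (26, 32, 34, 26, 34), (26, 32, 34, 38, 25), (26, 32, 34, 5, 22), (29, 24, 39, 17, 21), (29, 24, 39, 2, 32), (29, 24, 39, 24, 29), (29, 24, 39, 29, 39), (38, 32, 25, 23, 33), (38, 32, 25, 26, 34), (38, 32, 25, 38, 25), (38, 32, 25, 5, 22), (5, 32, 22, 23, 33), (5, 32, 22, 26, 34), (5, 32, 22, 38, 25), (5, 32, 22, 5, 22)}
σ[B < B2]: keep tuples satisfying B < B2 → {(17, 24, 21, 2, 32), (17, 24, 21, 24, 29), (17, 24, 21, 29, 39), (2, 24, 32, 29, 39), (23, 32, 33, 26, 34), (24, 24, 29, 2, 32), (24, 24, 29, 29, 39), (38, 32, 25, 23, 33), (38, 32, 25, 26, 34), (5, 32, 22, 23, 33), (5, 32, 22, 26, 34), (5, 32, 22, 38, 25)}
Keep only column(s) E2, B: {(2, 21), (2, 29), (23, 22), (23, 25), (24, 21), (26, 22), (26, 25), (26, 33), (29, 21), (29, 29), (29, 32), (38, 22)}

{(2, 21), (2, 29), (23, 22), (23, 25), (24, 21), (26, 22), (26, 25), (26, 33), (29, 21), (29, 29), (29, 32), (38, 22)}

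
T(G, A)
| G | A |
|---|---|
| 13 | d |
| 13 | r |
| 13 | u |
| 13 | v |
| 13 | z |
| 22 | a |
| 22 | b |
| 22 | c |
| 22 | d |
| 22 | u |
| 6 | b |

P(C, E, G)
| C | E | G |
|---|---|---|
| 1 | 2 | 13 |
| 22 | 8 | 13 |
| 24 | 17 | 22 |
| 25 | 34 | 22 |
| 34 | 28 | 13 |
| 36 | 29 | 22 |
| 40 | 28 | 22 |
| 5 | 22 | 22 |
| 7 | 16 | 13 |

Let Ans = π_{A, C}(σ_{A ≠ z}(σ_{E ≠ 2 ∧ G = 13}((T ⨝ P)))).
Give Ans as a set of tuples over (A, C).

Joining T and P on G yields {(13, d, 1, 2), (13, d, 22, 8), (13, d, 34, 28), (13, d, 7, 16), (13, r, 1, 2), (13, r, 22, 8), (13, r, 34, 28), (13, r, 7, 16), (13, u, 1, 2), (13, u, 22, 8), (13, u, 34, 28), (13, u, 7, 16), (13, v, 1, 2), (13, v, 22, 8), (13, v, 34, 28), (13, v, 7, 16), (13, z, 1, 2), (13, z, 22, 8), (13, z, 34, 28), (13, z, 7, 16), (22, a, 24, 17), (22, a, 25, 34), (22, a, 36, 29), (22, a, 40, 28), (22, a, 5, 22), (22, b, 24, 17), (22, b, 25, 34), (22, b, 36, 29), (22, b, 40, 28), (22, b, 5, 22), (22, c, 24, 17), (22, c, 25, 34), (22, c, 36, 29), (22, c, 40, 28), (22, c, 5, 22), (22, d, 24, 17), (22, d, 25, 34), (22, d, 36, 29), (22, d, 40, 28), (22, d, 5, 22), (22, u, 24, 17), (22, u, 25, 34), (22, u, 36, 29), (22, u, 40, 28), (22, u, 5, 22)}.
Apply σ_{E ≠ 2 ∧ G = 13}; surviving tuples: {(13, d, 22, 8), (13, d, 34, 28), (13, d, 7, 16), (13, r, 22, 8), (13, r, 34, 28), (13, r, 7, 16), (13, u, 22, 8), (13, u, 34, 28), (13, u, 7, 16), (13, v, 22, 8), (13, v, 34, 28), (13, v, 7, 16), (13, z, 22, 8), (13, z, 34, 28), (13, z, 7, 16)}
Apply σ_{A ≠ z}; surviving tuples: {(13, d, 22, 8), (13, d, 34, 28), (13, d, 7, 16), (13, r, 22, 8), (13, r, 34, 28), (13, r, 7, 16), (13, u, 22, 8), (13, u, 34, 28), (13, u, 7, 16), (13, v, 22, 8), (13, v, 34, 28), (13, v, 7, 16)}
Keep only column(s) A, C: {(d, 22), (d, 34), (d, 7), (r, 22), (r, 34), (r, 7), (u, 22), (u, 34), (u, 7), (v, 22), (v, 34), (v, 7)}

{(d, 22), (d, 34), (d, 7), (r, 22), (r, 34), (r, 7), (u, 22), (u, 34), (u, 7), (v, 22), (v, 34), (v, 7)}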